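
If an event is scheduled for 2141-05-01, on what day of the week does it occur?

Doomsday rule: the anchor day for the 2100s is Sunday. For year 41: 41÷12 = 3 r 5, and 5÷4 = 1, so 3+5+1 = 9.
Sunday + 9 ≡ Tuesday — that's 2141's doomsday.
In May the doomsday date is May 9.
May 1 is 8 days before May 9; 8 mod 7 = 1, so Tuesday − 1 = Monday.

Monday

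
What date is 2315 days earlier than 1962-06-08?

February 5, 1956

−365 (one year) → Jun 8, 1961 (1950 left).
−365 (one year) → Jun 8, 1960 (1585 left).
−366 (one year; includes Feb 29, 1960) → Jun 8, 1959 (1219 left).
−365 (one year) → Jun 8, 1958 (854 left).
−365 (one year) → Jun 8, 1957 (489 left).
−365 (one year) → Jun 8, 1956 (124 left).
−8 → May 31, 1956 (end of May, 31 days; 116 left).
−31 → Apr 30, 1956 (end of Apr, 30 days; 85 left).
−30 → Mar 31, 1956 (end of Mar, 31 days; 55 left).
−31 → Feb 29, 1956 (end of Feb, 29 days; 24 left).
−24 → Feb 5, 1956.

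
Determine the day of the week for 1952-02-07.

Thursday

Doomsday rule: the anchor day for the 1900s is Wednesday. For year 52: 52÷12 = 4 r 4, and 4÷4 = 1, so 4+4+1 = 9.
Wednesday + 9 ≡ Friday — that's 1952's doomsday.
In February the doomsday date is Feb 29 (1952 is a leap year (divisible by 4)).
Feb 7 is 22 days before Feb 29; 22 mod 7 = 1, so Friday − 1 = Thursday.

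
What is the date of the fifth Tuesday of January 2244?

January 1, 2244 is a Monday.
The first Tuesday is therefore January 2 (1 days later).
The fifth Tuesday is 2 + 4×7 = January 30.

January 30, 2244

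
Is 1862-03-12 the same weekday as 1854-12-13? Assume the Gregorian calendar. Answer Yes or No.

Yes

From Dec 13, 1854 to Mar 12, 1862 is 2646 days.
2646 mod 7 = 0, so they are the same weekday.
(Dec 13, 1854 is a Wednesday; Mar 12, 1862 is a Wednesday.)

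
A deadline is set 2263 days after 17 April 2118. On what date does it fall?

+365 (one year) → Apr 17, 2119 (1898 left).
+366 (one year; includes Feb 29, 2120) → Apr 17, 2120 (1532 left).
+365 (one year) → Apr 17, 2121 (1167 left).
+365 (one year) → Apr 17, 2122 (802 left).
+365 (one year) → Apr 17, 2123 (437 left).
+366 (one year; includes Feb 29, 2124) → Apr 17, 2124 (71 left).
Apr has 30 days: +14 → May 1, 2124 (57 left).
May has 31 days: +31 → Jun 1, 2124 (26 left).
+26 → Jun 27, 2124.

June 27, 2124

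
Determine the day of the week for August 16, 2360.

Doomsday rule: the anchor day for the 2300s is Wednesday. For year 60: 60÷12 = 5 r 0, and 0÷4 = 0, so 5+0+0 = 5.
Wednesday + 5 ≡ Monday — that's 2360's doomsday.
In August the doomsday date is Aug 8.
Aug 16 is 8 days after Aug 8; 8 mod 7 = 1, so Monday + 1 = Tuesday.

Tuesday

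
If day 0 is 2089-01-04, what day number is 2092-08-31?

Jan 4, 2089 → Jan 4, 2090: 365 days.
Jan 4, 2090 → Jan 4, 2091: 365 days.
Jan 4, 2091 → Jan 4, 2092: 365 days.
Jan 4, 2092 → Feb 4, 2092: 31 days (January has 31).
Feb 4, 2092 → Mar 4, 2092: 29 days (February has 29).
Mar 4, 2092 → Apr 4, 2092: 31 days (March has 31).
Apr 4, 2092 → May 4, 2092: 30 days (April has 30).
May 4, 2092 → Jun 4, 2092: 31 days (May has 31).
Jun 4, 2092 → Jul 4, 2092: 30 days (June has 30).
Jul 4, 2092 → Aug 4, 2092: 31 days (July has 31).
Aug 4, 2092 → Aug 31, 2092: 27 days.
Total: 1335 days.

1335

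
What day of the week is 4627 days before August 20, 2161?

First find the weekday of Aug 20, 2161. Doomsday rule: the anchor day for the 2100s is Sunday. For year 61: 61÷12 = 5 r 1, and 1÷4 = 0, so 5+1+0 = 6.
Sunday + 6 ≡ Saturday — that's 2161's doomsday.
In August the doomsday date is Aug 8.
Aug 20 is 12 days after Aug 8; 12 mod 7 = 5, so Saturday + 5 = Thursday.
4627 mod 7 = 0, so 4627 days before a Thursday is Thursday − 0 = Thursday.

Thursday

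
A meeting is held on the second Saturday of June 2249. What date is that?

June 9, 2249

June 1, 2249 is a Friday.
The first Saturday is therefore June 2 (1 days later).
The second Saturday is 2 + 1×7 = June 9.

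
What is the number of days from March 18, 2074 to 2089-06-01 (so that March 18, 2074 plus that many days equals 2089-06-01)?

Mar 18, 2074 → Mar 18, 2075: 365 days.
Mar 18, 2075 → Mar 18, 2076: 366 days (Feb 29, 2076 is in that span).
Mar 18, 2076 → Mar 18, 2077: 365 days.
Mar 18, 2077 → Mar 18, 2078: 365 days.
Mar 18, 2078 → Mar 18, 2079: 365 days.
Mar 18, 2079 → Mar 18, 2080: 366 days (Feb 29, 2080 is in that span).
Mar 18, 2080 → Mar 18, 2081: 365 days.
Mar 18, 2081 → Mar 18, 2082: 365 days.
Mar 18, 2082 → Mar 18, 2083: 365 days.
Mar 18, 2083 → Mar 18, 2084: 366 days (Feb 29, 2084 is in that span).
Mar 18, 2084 → Mar 18, 2085: 365 days.
Mar 18, 2085 → Mar 18, 2086: 365 days.
Mar 18, 2086 → Mar 18, 2087: 365 days.
Mar 18, 2087 → Mar 18, 2088: 366 days (Feb 29, 2088 is in that span).
Mar 18, 2088 → Mar 18, 2089: 365 days.
Mar 18, 2089 → Apr 18, 2089: 31 days (March has 31).
Apr 18, 2089 → May 18, 2089: 30 days (April has 30).
May 18, 2089 → Jun 1, 2089: 14 days.
Total: 5554 days.

5554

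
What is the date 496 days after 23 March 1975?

+366 (one year; includes Feb 29, 1976) → Mar 23, 1976 (130 left).
Mar has 31 days: +9 → Apr 1, 1976 (121 left).
Apr has 30 days: +30 → May 1, 1976 (91 left).
May has 31 days: +31 → Jun 1, 1976 (60 left).
Jun has 30 days: +30 → Jul 1, 1976 (30 left).
+30 → Jul 31, 1976.

July 31, 1976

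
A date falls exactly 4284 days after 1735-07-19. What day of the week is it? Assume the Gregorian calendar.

Tuesday

Jul 19, 1735 is a Tuesday.
4284 mod 7 = 0, so 4284 days after a Tuesday is Tuesday + 0 = Tuesday.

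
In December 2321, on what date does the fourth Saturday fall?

December 1, 2321 is a Thursday.
The first Saturday is therefore December 3 (2 days later).
The fourth Saturday is 3 + 3×7 = December 24.

December 24, 2321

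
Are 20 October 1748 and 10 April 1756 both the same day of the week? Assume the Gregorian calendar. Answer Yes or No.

No

From Oct 20, 1748 to Apr 10, 1756 is 2729 days.
2729 mod 7 = 6, so they are different weekdays.
(Oct 20, 1748 is a Sunday; Apr 10, 1756 is a Saturday.)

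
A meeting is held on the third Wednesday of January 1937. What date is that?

January 20, 1937

January 1, 1937 is a Friday.
The first Wednesday is therefore January 6 (5 days later).
The third Wednesday is 6 + 2×7 = January 20.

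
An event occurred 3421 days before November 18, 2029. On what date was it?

July 7, 2020

−365 (one year) → Nov 18, 2028 (3056 left).
−366 (one year; includes Feb 29, 2028) → Nov 18, 2027 (2690 left).
−365 (one year) → Nov 18, 2026 (2325 left).
−365 (one year) → Nov 18, 2025 (1960 left).
−365 (one year) → Nov 18, 2024 (1595 left).
−366 (one year; includes Feb 29, 2024) → Nov 18, 2023 (1229 left).
−365 (one year) → Nov 18, 2022 (864 left).
−365 (one year) → Nov 18, 2021 (499 left).
−365 (one year) → Nov 18, 2020 (134 left).
−18 → Oct 31, 2020 (end of Oct, 31 days; 116 left).
−31 → Sep 30, 2020 (end of Sep, 30 days; 85 left).
−30 → Aug 31, 2020 (end of Aug, 31 days; 55 left).
−31 → Jul 31, 2020 (end of Jul, 31 days; 24 left).
−24 → Jul 7, 2020.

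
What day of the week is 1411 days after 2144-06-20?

Jun 20, 2144 is a Saturday.
1411 mod 7 = 4, so 1411 days after a Saturday is Saturday + 4 = Wednesday.

Wednesday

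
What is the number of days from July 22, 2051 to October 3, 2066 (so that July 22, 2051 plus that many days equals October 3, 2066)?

Jul 22, 2051 → Jul 22, 2052: 366 days (Feb 29, 2052 is in that span).
Jul 22, 2052 → Jul 22, 2053: 365 days.
Jul 22, 2053 → Jul 22, 2054: 365 days.
Jul 22, 2054 → Jul 22, 2055: 365 days.
Jul 22, 2055 → Jul 22, 2056: 366 days (Feb 29, 2056 is in that span).
Jul 22, 2056 → Jul 22, 2057: 365 days.
Jul 22, 2057 → Jul 22, 2058: 365 days.
Jul 22, 2058 → Jul 22, 2059: 365 days.
Jul 22, 2059 → Jul 22, 2060: 366 days (Feb 29, 2060 is in that span).
Jul 22, 2060 → Jul 22, 2061: 365 days.
Jul 22, 2061 → Jul 22, 2062: 365 days.
Jul 22, 2062 → Jul 22, 2063: 365 days.
Jul 22, 2063 → Jul 22, 2064: 366 days (Feb 29, 2064 is in that span).
Jul 22, 2064 → Jul 22, 2065: 365 days.
Jul 22, 2065 → Jul 22, 2066: 365 days.
Jul 22, 2066 → Aug 22, 2066: 31 days (July has 31).
Aug 22, 2066 → Sep 22, 2066: 31 days (August has 31).
Sep 22, 2066 → Oct 3, 2066: 11 days.
Total: 5552 days.

5552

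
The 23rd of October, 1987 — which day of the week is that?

Doomsday rule: the anchor day for the 1900s is Wednesday. For year 87: 87÷12 = 7 r 3, and 3÷4 = 0, so 7+3+0 = 10.
Wednesday + 10 ≡ Saturday — that's 1987's doomsday.
In October the doomsday date is Oct 10.
Oct 23 is 13 days after Oct 10; 13 mod 7 = 6, so Saturday + 6 = Friday.

Friday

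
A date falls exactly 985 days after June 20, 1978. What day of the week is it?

Jun 20, 1978 is a Tuesday.
985 mod 7 = 5, so 985 days after a Tuesday is Tuesday + 5 = Sunday.

Sunday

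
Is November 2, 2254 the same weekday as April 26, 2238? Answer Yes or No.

From Apr 26, 2238 to Nov 2, 2254 is 6034 days.
6034 mod 7 = 0, so they are the same weekday.
(Apr 26, 2238 is a Thursday; Nov 2, 2254 is a Thursday.)

Yes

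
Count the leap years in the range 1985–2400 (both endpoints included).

Multiples of 4 in [1985,2400]: 104.
Of those, multiples of 100: 5 (not leap unless ÷400).
Multiples of 400: 2.
Leap years = 104 − 5 + 2 = 101.

101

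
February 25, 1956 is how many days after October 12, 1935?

7441

Oct 12, 1935 → Oct 12, 1936: 366 days (Feb 29, 1936 is in that span).
Oct 12, 1936 → Oct 12, 1937: 365 days.
Oct 12, 1937 → Oct 12, 1938: 365 days.
Oct 12, 1938 → Oct 12, 1939: 365 days.
Oct 12, 1939 → Oct 12, 1940: 366 days (Feb 29, 1940 is in that span).
Oct 12, 1940 → Oct 12, 1941: 365 days.
Oct 12, 1941 → Oct 12, 1942: 365 days.
Oct 12, 1942 → Oct 12, 1943: 365 days.
Oct 12, 1943 → Oct 12, 1944: 366 days (Feb 29, 1944 is in that span).
Oct 12, 1944 → Oct 12, 1945: 365 days.
Oct 12, 1945 → Oct 12, 1946: 365 days.
Oct 12, 1946 → Oct 12, 1947: 365 days.
Oct 12, 1947 → Oct 12, 1948: 366 days (Feb 29, 1948 is in that span).
Oct 12, 1948 → Oct 12, 1949: 365 days.
Oct 12, 1949 → Oct 12, 1950: 365 days.
Oct 12, 1950 → Oct 12, 1951: 365 days.
Oct 12, 1951 → Oct 12, 1952: 366 days (Feb 29, 1952 is in that span).
Oct 12, 1952 → Oct 12, 1953: 365 days.
Oct 12, 1953 → Oct 12, 1954: 365 days.
Oct 12, 1954 → Oct 12, 1955: 365 days.
Oct 12, 1955 → Nov 12, 1955: 31 days (October has 31).
Nov 12, 1955 → Dec 12, 1955: 30 days (November has 30).
Dec 12, 1955 → Jan 12, 1956: 31 days (December has 31).
Jan 12, 1956 → Feb 12, 1956: 31 days (January has 31).
Feb 12, 1956 → Feb 25, 1956: 13 days.
Total: 7441 days.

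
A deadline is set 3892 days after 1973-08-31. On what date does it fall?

+365 (one year) → Aug 31, 1974 (3527 left).
+365 (one year) → Aug 31, 1975 (3162 left).
+366 (one year; includes Feb 29, 1976) → Aug 31, 1976 (2796 left).
+365 (one year) → Aug 31, 1977 (2431 left).
+365 (one year) → Aug 31, 1978 (2066 left).
+365 (one year) → Aug 31, 1979 (1701 left).
+366 (one year; includes Feb 29, 1980) → Aug 31, 1980 (1335 left).
+365 (one year) → Aug 31, 1981 (970 left).
+365 (one year) → Aug 31, 1982 (605 left).
+365 (one year) → Aug 31, 1983 (240 left).
Aug has 31 days: +1 → Sep 1, 1983 (239 left).
Sep has 30 days: +30 → Oct 1, 1983 (209 left).
Oct has 31 days: +31 → Nov 1, 1983 (178 left).
Nov has 30 days: +30 → Dec 1, 1983 (148 left).
Dec has 31 days: +31 → Jan 1, 1984 (117 left).
Jan has 31 days: +31 → Feb 1, 1984 (86 left).
Feb has 29 days: +29 → Mar 1, 1984 (57 left).
Mar has 31 days: +31 → Apr 1, 1984 (26 left).
+26 → Apr 27, 1984.

April 27, 1984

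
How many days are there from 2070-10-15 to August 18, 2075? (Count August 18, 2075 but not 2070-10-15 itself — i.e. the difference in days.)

Oct 15, 2070 → Oct 15, 2071: 365 days.
Oct 15, 2071 → Oct 15, 2072: 366 days (Feb 29, 2072 is in that span).
Oct 15, 2072 → Oct 15, 2073: 365 days.
Oct 15, 2073 → Oct 15, 2074: 365 days.
Oct 15, 2074 → Nov 15, 2074: 31 days (October has 31).
Nov 15, 2074 → Dec 15, 2074: 30 days (November has 30).
Dec 15, 2074 → Jan 15, 2075: 31 days (December has 31).
Jan 15, 2075 → Feb 15, 2075: 31 days (January has 31).
Feb 15, 2075 → Mar 15, 2075: 28 days (February has 28).
Mar 15, 2075 → Apr 15, 2075: 31 days (March has 31).
Apr 15, 2075 → May 15, 2075: 30 days (April has 30).
May 15, 2075 → Jun 15, 2075: 31 days (May has 31).
Jun 15, 2075 → Jul 15, 2075: 30 days (June has 30).
Jul 15, 2075 → Aug 15, 2075: 31 days (July has 31).
Aug 15, 2075 → Aug 18, 2075: 3 days.
Total: 1768 days.

1768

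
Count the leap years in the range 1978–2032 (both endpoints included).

Multiples of 4 in [1978,2032]: 14.
Of those, multiples of 100: 1 (not leap unless ÷400).
Multiples of 400: 1.
Leap years = 14 − 1 + 1 = 14.

14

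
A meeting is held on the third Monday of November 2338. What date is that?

November 1, 2338 is a Tuesday.
The first Monday is therefore November 7 (6 days later).
The third Monday is 7 + 2×7 = November 21.

November 21, 2338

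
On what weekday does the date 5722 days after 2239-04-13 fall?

Tuesday

Apr 13, 2239 is a Saturday.
5722 mod 7 = 3, so 5722 days after a Saturday is Saturday + 3 = Tuesday.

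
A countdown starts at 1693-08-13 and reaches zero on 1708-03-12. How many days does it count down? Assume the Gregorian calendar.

Aug 13, 1693 → Aug 13, 1694: 365 days.
Aug 13, 1694 → Aug 13, 1695: 365 days.
Aug 13, 1695 → Aug 13, 1696: 366 days (Feb 29, 1696 is in that span).
Aug 13, 1696 → Aug 13, 1697: 365 days.
Aug 13, 1697 → Aug 13, 1698: 365 days.
Aug 13, 1698 → Aug 13, 1699: 365 days.
Aug 13, 1699 → Aug 13, 1700: 365 days.
Aug 13, 1700 → Aug 13, 1701: 365 days.
Aug 13, 1701 → Aug 13, 1702: 365 days.
Aug 13, 1702 → Aug 13, 1703: 365 days.
Aug 13, 1703 → Aug 13, 1704: 366 days (Feb 29, 1704 is in that span).
Aug 13, 1704 → Aug 13, 1705: 365 days.
Aug 13, 1705 → Aug 13, 1706: 365 days.
Aug 13, 1706 → Aug 13, 1707: 365 days.
Aug 13, 1707 → Sep 13, 1707: 31 days (August has 31).
Sep 13, 1707 → Oct 13, 1707: 30 days (September has 30).
Oct 13, 1707 → Nov 13, 1707: 31 days (October has 31).
Nov 13, 1707 → Dec 13, 1707: 30 days (November has 30).
Dec 13, 1707 → Jan 13, 1708: 31 days (December has 31).
Jan 13, 1708 → Feb 13, 1708: 31 days (January has 31).
Feb 13, 1708 → Mar 12, 1708: 28 days.
Total: 5324 days.

5324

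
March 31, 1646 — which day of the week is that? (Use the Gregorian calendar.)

Saturday

Doomsday rule: the anchor day for the 1600s is Tuesday. For year 46: 46÷12 = 3 r 10, and 10÷4 = 2, so 3+10+2 = 15.
Tuesday + 15 ≡ Wednesday — that's 1646's doomsday.
In March the doomsday date is Mar 14.
Mar 31 is 17 days after Mar 14; 17 mod 7 = 3, so Wednesday + 3 = Saturday.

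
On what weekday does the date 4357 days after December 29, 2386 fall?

First find the weekday of Dec 29, 2386. Doomsday rule: the anchor day for the 2300s is Wednesday. For year 86: 86÷12 = 7 r 2, and 2÷4 = 0, so 7+2+0 = 9.
Wednesday + 9 ≡ Friday — that's 2386's doomsday.
In December the doomsday date is Dec 12.
Dec 29 is 17 days after Dec 12; 17 mod 7 = 3, so Friday + 3 = Monday.
4357 mod 7 = 3, so 4357 days after a Monday is Monday + 3 = Thursday.

Thursday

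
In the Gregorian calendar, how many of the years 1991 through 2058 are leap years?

17

Multiples of 4 in [1991,2058]: 17.
Of those, multiples of 100: 1 (not leap unless ÷400).
Multiples of 400: 1.
Leap years = 17 − 1 + 1 = 17.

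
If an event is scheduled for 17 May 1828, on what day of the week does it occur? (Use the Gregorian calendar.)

Saturday

Doomsday rule: the anchor day for the 1800s is Friday. For year 28: 28÷12 = 2 r 4, and 4÷4 = 1, so 2+4+1 = 7.
Friday + 7 ≡ Friday — that's 1828's doomsday.
In May the doomsday date is May 9.
May 17 is 8 days after May 9; 8 mod 7 = 1, so Friday + 1 = Saturday.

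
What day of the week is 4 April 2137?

Doomsday rule: the anchor day for the 2100s is Sunday. For year 37: 37÷12 = 3 r 1, and 1÷4 = 0, so 3+1+0 = 4.
Sunday + 4 ≡ Thursday — that's 2137's doomsday.
In April the doomsday date is Apr 4.
Apr 4 is the doomsday itself: Thursday.

Thursday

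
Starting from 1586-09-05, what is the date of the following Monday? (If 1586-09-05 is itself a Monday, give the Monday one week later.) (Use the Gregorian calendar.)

Sep 5, 1586 is a Friday.
From Friday to the next Monday is 3 days.
Sep 5, 1586 + 3 = Sep 8, 1586.

September 8, 1586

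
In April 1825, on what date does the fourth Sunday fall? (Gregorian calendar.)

April 24, 1825

April 1, 1825 is a Friday.
The first Sunday is therefore April 3 (2 days later).
The fourth Sunday is 3 + 3×7 = April 24.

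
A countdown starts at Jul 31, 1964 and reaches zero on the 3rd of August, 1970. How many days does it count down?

2194

Jul 31, 1964 → Jul 31, 1965: 365 days.
Jul 31, 1965 → Jul 31, 1966: 365 days.
Jul 31, 1966 → Jul 31, 1967: 365 days.
Jul 31, 1967 → Jul 31, 1968: 366 days (Feb 29, 1968 is in that span).
Jul 31, 1968 → Jul 31, 1969: 365 days.
Jul 31, 1969 → Aug 31, 1969: 31 days (July has 31).
Aug 31, 1969 → Sep 30, 1969: 30 days (August has 31).
Sep 30, 1969 → Oct 30, 1969: 30 days (September has 30).
Oct 30, 1969 → Nov 30, 1969: 31 days (October has 31).
Nov 30, 1969 → Dec 30, 1969: 30 days (November has 30).
Dec 30, 1969 → Jan 30, 1970: 31 days (December has 31).
Jan 30, 1970 → Feb 28, 1970: 29 days (January has 31).
Feb 28, 1970 → Mar 28, 1970: 28 days (February has 28).
Mar 28, 1970 → Apr 28, 1970: 31 days (March has 31).
Apr 28, 1970 → May 28, 1970: 30 days (April has 30).
May 28, 1970 → Jun 28, 1970: 31 days (May has 31).
Jun 28, 1970 → Jul 28, 1970: 30 days (June has 30).
Jul 28, 1970 → Aug 3, 1970: 6 days.
Total: 2194 days.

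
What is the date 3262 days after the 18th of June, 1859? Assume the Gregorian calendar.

May 23, 1868

+366 (one year; includes Feb 29, 1860) → Jun 18, 1860 (2896 left).
+365 (one year) → Jun 18, 1861 (2531 left).
+365 (one year) → Jun 18, 1862 (2166 left).
+365 (one year) → Jun 18, 1863 (1801 left).
+366 (one year; includes Feb 29, 1864) → Jun 18, 1864 (1435 left).
+365 (one year) → Jun 18, 1865 (1070 left).
+365 (one year) → Jun 18, 1866 (705 left).
+365 (one year) → Jun 18, 1867 (340 left).
Jun has 30 days: +13 → Jul 1, 1867 (327 left).
Jul has 31 days: +31 → Aug 1, 1867 (296 left).
Aug has 31 days: +31 → Sep 1, 1867 (265 left).
Sep has 30 days: +30 → Oct 1, 1867 (235 left).
Oct has 31 days: +31 → Nov 1, 1867 (204 left).
Nov has 30 days: +30 → Dec 1, 1867 (174 left).
Dec has 31 days: +31 → Jan 1, 1868 (143 left).
Jan has 31 days: +31 → Feb 1, 1868 (112 left).
Feb has 29 days: +29 → Mar 1, 1868 (83 left).
Mar has 31 days: +31 → Apr 1, 1868 (52 left).
Apr has 30 days: +30 → May 1, 1868 (22 left).
+22 → May 23, 1868.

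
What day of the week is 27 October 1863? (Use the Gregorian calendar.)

Tuesday

Doomsday rule: the anchor day for the 1800s is Friday. For year 63: 63÷12 = 5 r 3, and 3÷4 = 0, so 5+3+0 = 8.
Friday + 8 ≡ Saturday — that's 1863's doomsday.
In October the doomsday date is Oct 10.
Oct 27 is 17 days after Oct 10; 17 mod 7 = 3, so Saturday + 3 = Tuesday.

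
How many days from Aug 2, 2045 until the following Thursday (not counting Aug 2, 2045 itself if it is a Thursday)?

1

Aug 2, 2045 is a Wednesday.
From Wednesday to the next Thursday is 1 day.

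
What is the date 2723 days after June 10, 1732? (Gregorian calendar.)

+365 (one year) → Jun 10, 1733 (2358 left).
+365 (one year) → Jun 10, 1734 (1993 left).
+365 (one year) → Jun 10, 1735 (1628 left).
+366 (one year; includes Feb 29, 1736) → Jun 10, 1736 (1262 left).
+365 (one year) → Jun 10, 1737 (897 left).
+365 (one year) → Jun 10, 1738 (532 left).
+365 (one year) → Jun 10, 1739 (167 left).
Jun has 30 days: +21 → Jul 1, 1739 (146 left).
Jul has 31 days: +31 → Aug 1, 1739 (115 left).
Aug has 31 days: +31 → Sep 1, 1739 (84 left).
Sep has 30 days: +30 → Oct 1, 1739 (54 left).
Oct has 31 days: +31 → Nov 1, 1739 (23 left).
+23 → Nov 24, 1739.

November 24, 1739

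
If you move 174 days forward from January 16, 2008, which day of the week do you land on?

Jan 16, 2008 is a Wednesday.
174 mod 7 = 6, so 174 days after a Wednesday is Wednesday + 6 = Tuesday.

Tuesday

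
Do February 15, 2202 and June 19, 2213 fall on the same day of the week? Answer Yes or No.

From Feb 15, 2202 to Jun 19, 2213 is 4142 days.
4142 mod 7 = 5, so they are different weekdays.
(Feb 15, 2202 is a Monday; Jun 19, 2213 is a Saturday.)

No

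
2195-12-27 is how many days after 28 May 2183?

May 28, 2183 → May 28, 2184: 366 days (Feb 29, 2184 is in that span).
May 28, 2184 → May 28, 2185: 365 days.
May 28, 2185 → May 28, 2186: 365 days.
May 28, 2186 → May 28, 2187: 365 days.
May 28, 2187 → May 28, 2188: 366 days (Feb 29, 2188 is in that span).
May 28, 2188 → May 28, 2189: 365 days.
May 28, 2189 → May 28, 2190: 365 days.
May 28, 2190 → May 28, 2191: 365 days.
May 28, 2191 → May 28, 2192: 366 days (Feb 29, 2192 is in that span).
May 28, 2192 → May 28, 2193: 365 days.
May 28, 2193 → May 28, 2194: 365 days.
May 28, 2194 → May 28, 2195: 365 days.
May 28, 2195 → Jun 28, 2195: 31 days (May has 31).
Jun 28, 2195 → Jul 28, 2195: 30 days (June has 30).
Jul 28, 2195 → Aug 28, 2195: 31 days (July has 31).
Aug 28, 2195 → Sep 28, 2195: 31 days (August has 31).
Sep 28, 2195 → Oct 28, 2195: 30 days (September has 30).
Oct 28, 2195 → Nov 28, 2195: 31 days (October has 31).
Nov 28, 2195 → Dec 27, 2195: 29 days.
Total: 4596 days.

4596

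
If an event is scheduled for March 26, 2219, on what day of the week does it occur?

Friday

Doomsday rule: the anchor day for the 2200s is Friday. For year 19: 19÷12 = 1 r 7, and 7÷4 = 1, so 1+7+1 = 9.
Friday + 9 ≡ Sunday — that's 2219's doomsday.
In March the doomsday date is Mar 14.
Mar 26 is 12 days after Mar 14; 12 mod 7 = 5, so Sunday + 5 = Friday.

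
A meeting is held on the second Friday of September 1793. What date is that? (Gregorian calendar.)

September 1, 1793 is a Sunday.
The first Friday is therefore September 6 (5 days later).
The second Friday is 6 + 1×7 = September 13.

September 13, 1793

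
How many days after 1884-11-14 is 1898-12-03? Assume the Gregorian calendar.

Nov 14, 1884 → Nov 14, 1885: 365 days.
Nov 14, 1885 → Nov 14, 1886: 365 days.
Nov 14, 1886 → Nov 14, 1887: 365 days.
Nov 14, 1887 → Nov 14, 1888: 366 days (Feb 29, 1888 is in that span).
Nov 14, 1888 → Nov 14, 1889: 365 days.
Nov 14, 1889 → Nov 14, 1890: 365 days.
Nov 14, 1890 → Nov 14, 1891: 365 days.
Nov 14, 1891 → Nov 14, 1892: 366 days (Feb 29, 1892 is in that span).
Nov 14, 1892 → Nov 14, 1893: 365 days.
Nov 14, 1893 → Nov 14, 1894: 365 days.
Nov 14, 1894 → Nov 14, 1895: 365 days.
Nov 14, 1895 → Nov 14, 1896: 366 days (Feb 29, 1896 is in that span).
Nov 14, 1896 → Nov 14, 1897: 365 days.
Nov 14, 1897 → Dec 14, 1897: 30 days (November has 30).
Dec 14, 1897 → Jan 14, 1898: 31 days (December has 31).
Jan 14, 1898 → Feb 14, 1898: 31 days (January has 31).
Feb 14, 1898 → Mar 14, 1898: 28 days (February has 28).
Mar 14, 1898 → Apr 14, 1898: 31 days (March has 31).
Apr 14, 1898 → May 14, 1898: 30 days (April has 30).
May 14, 1898 → Jun 14, 1898: 31 days (May has 31).
Jun 14, 1898 → Jul 14, 1898: 30 days (June has 30).
Jul 14, 1898 → Aug 14, 1898: 31 days (July has 31).
Aug 14, 1898 → Sep 14, 1898: 31 days (August has 31).
Sep 14, 1898 → Oct 14, 1898: 30 days (September has 30).
Oct 14, 1898 → Nov 14, 1898: 31 days (October has 31).
Nov 14, 1898 → Dec 3, 1898: 19 days.
Total: 5132 days.

5132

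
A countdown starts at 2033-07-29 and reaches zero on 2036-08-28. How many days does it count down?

Jul 29, 2033 → Jul 29, 2034: 365 days.
Jul 29, 2034 → Jul 29, 2035: 365 days.
Jul 29, 2035 → Aug 29, 2035: 31 days (July has 31).
Aug 29, 2035 → Sep 29, 2035: 31 days (August has 31).
Sep 29, 2035 → Oct 29, 2035: 30 days (September has 30).
Oct 29, 2035 → Nov 29, 2035: 31 days (October has 31).
Nov 29, 2035 → Dec 29, 2035: 30 days (November has 30).
Dec 29, 2035 → Jan 29, 2036: 31 days (December has 31).
Jan 29, 2036 → Feb 29, 2036: 31 days (January has 31).
Feb 29, 2036 → Mar 29, 2036: 29 days (February has 29).
Mar 29, 2036 → Apr 29, 2036: 31 days (March has 31).
Apr 29, 2036 → May 29, 2036: 30 days (April has 30).
May 29, 2036 → Jun 29, 2036: 31 days (May has 31).
Jun 29, 2036 → Jul 29, 2036: 30 days (June has 30).
Jul 29, 2036 → Aug 28, 2036: 30 days.
Total: 1126 days.

1126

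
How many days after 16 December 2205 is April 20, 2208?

Dec 16, 2205 → Dec 16, 2206: 365 days.
Dec 16, 2206 → Dec 16, 2207: 365 days.
Dec 16, 2207 → Jan 16, 2208: 31 days (December has 31).
Jan 16, 2208 → Feb 16, 2208: 31 days (January has 31).
Feb 16, 2208 → Mar 16, 2208: 29 days (February has 29).
Mar 16, 2208 → Apr 16, 2208: 31 days (March has 31).
Apr 16, 2208 → Apr 20, 2208: 4 days.
Total: 856 days.

856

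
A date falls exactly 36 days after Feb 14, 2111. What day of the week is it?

Feb 14, 2111 is a Saturday.
36 mod 7 = 1, so 36 days after a Saturday is Saturday + 1 = Sunday.

Sunday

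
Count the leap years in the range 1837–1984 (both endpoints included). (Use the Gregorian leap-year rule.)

Multiples of 4 in [1837,1984]: 37.
Of those, multiples of 100: 1 (not leap unless ÷400).
Multiples of 400: 0.
Leap years = 37 − 1 + 0 = 36.

36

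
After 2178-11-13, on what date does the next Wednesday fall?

Nov 13, 2178 is a Friday.
From Friday to the next Wednesday is 5 days.
Nov 13, 2178 + 5 = Nov 18, 2178.

November 18, 2178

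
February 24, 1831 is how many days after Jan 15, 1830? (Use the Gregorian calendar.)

405

Jan 15, 1830 → Jan 15, 1831: 365 days.
Jan 15, 1831 → Feb 15, 1831: 31 days (January has 31).
Feb 15, 1831 → Feb 24, 1831: 9 days.
Total: 405 days.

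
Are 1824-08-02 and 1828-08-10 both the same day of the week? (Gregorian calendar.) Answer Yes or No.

From Aug 2, 1824 to Aug 10, 1828 is 1469 days.
1469 mod 7 = 6, so they are different weekdays.
(Aug 2, 1824 is a Monday; Aug 10, 1828 is a Sunday.)

No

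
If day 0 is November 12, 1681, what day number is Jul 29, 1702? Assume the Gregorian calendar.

7563

Nov 12, 1681 → Nov 12, 1682: 365 days.
Nov 12, 1682 → Nov 12, 1683: 365 days.
Nov 12, 1683 → Nov 12, 1684: 366 days (Feb 29, 1684 is in that span).
Nov 12, 1684 → Nov 12, 1685: 365 days.
Nov 12, 1685 → Nov 12, 1686: 365 days.
Nov 12, 1686 → Nov 12, 1687: 365 days.
Nov 12, 1687 → Nov 12, 1688: 366 days (Feb 29, 1688 is in that span).
Nov 12, 1688 → Nov 12, 1689: 365 days.
Nov 12, 1689 → Nov 12, 1690: 365 days.
Nov 12, 1690 → Nov 12, 1691: 365 days.
Nov 12, 1691 → Nov 12, 1692: 366 days (Feb 29, 1692 is in that span).
Nov 12, 1692 → Nov 12, 1693: 365 days.
Nov 12, 1693 → Nov 12, 1694: 365 days.
Nov 12, 1694 → Nov 12, 1695: 365 days.
Nov 12, 1695 → Nov 12, 1696: 366 days (Feb 29, 1696 is in that span).
Nov 12, 1696 → Nov 12, 1697: 365 days.
Nov 12, 1697 → Nov 12, 1698: 365 days.
Nov 12, 1698 → Nov 12, 1699: 365 days.
Nov 12, 1699 → Nov 12, 1700: 365 days.
Nov 12, 1700 → Nov 12, 1701: 365 days.
Nov 12, 1701 → Dec 12, 1701: 30 days (November has 30).
Dec 12, 1701 → Jan 12, 1702: 31 days (December has 31).
Jan 12, 1702 → Feb 12, 1702: 31 days (January has 31).
Feb 12, 1702 → Mar 12, 1702: 28 days (February has 28).
Mar 12, 1702 → Apr 12, 1702: 31 days (March has 31).
Apr 12, 1702 → May 12, 1702: 30 days (April has 30).
May 12, 1702 → Jun 12, 1702: 31 days (May has 31).
Jun 12, 1702 → Jul 12, 1702: 30 days (June has 30).
Jul 12, 1702 → Jul 29, 1702: 17 days.
Total: 7563 days.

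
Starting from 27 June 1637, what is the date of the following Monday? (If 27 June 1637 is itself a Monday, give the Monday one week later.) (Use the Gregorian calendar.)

Jun 27, 1637 is a Saturday.
From Saturday to the next Monday is 2 days.
Jun 27, 1637 + 2 = Jun 29, 1637.

June 29, 1637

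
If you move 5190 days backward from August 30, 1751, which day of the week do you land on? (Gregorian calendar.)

Aug 30, 1751 is a Monday.
5190 mod 7 = 3, so 5190 days before a Monday is Monday − 3 = Friday.

Friday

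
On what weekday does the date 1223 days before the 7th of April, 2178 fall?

Apr 7, 2178 is a Tuesday.
1223 mod 7 = 5, so 1223 days before a Tuesday is Tuesday − 5 = Thursday.

Thursday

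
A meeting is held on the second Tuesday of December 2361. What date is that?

December 1, 2361 is a Friday.
The first Tuesday is therefore December 5 (4 days later).
The second Tuesday is 5 + 1×7 = December 12.

December 12, 2361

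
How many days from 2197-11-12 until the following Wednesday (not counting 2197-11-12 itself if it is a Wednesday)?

3

Nov 12, 2197 is a Sunday.
From Sunday to the next Wednesday is 3 days.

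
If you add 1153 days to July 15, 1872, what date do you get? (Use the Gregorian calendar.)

September 11, 1875

+365 (one year) → Jul 15, 1873 (788 left).
+365 (one year) → Jul 15, 1874 (423 left).
+365 (one year) → Jul 15, 1875 (58 left).
Jul has 31 days: +17 → Aug 1, 1875 (41 left).
Aug has 31 days: +31 → Sep 1, 1875 (10 left).
+10 → Sep 11, 1875.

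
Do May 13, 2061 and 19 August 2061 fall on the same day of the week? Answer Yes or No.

From May 13, 2061 to Aug 19, 2061 is 98 days.
98 mod 7 = 0, so they are the same weekday.
(May 13, 2061 is a Friday; Aug 19, 2061 is a Friday.)

Yes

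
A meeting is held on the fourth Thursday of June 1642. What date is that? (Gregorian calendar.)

June 26, 1642

June 1, 1642 is a Sunday.
The first Thursday is therefore June 5 (4 days later).
The fourth Thursday is 5 + 3×7 = June 26.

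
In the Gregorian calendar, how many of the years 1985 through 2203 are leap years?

Multiples of 4 in [1985,2203]: 54.
Of those, multiples of 100: 3 (not leap unless ÷400).
Multiples of 400: 1.
Leap years = 54 − 3 + 1 = 52.

52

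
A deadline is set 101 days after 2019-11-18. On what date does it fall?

February 27, 2020

Nov has 30 days: +13 → Dec 1, 2019 (88 left).
Dec has 31 days: +31 → Jan 1, 2020 (57 left).
Jan has 31 days: +31 → Feb 1, 2020 (26 left).
+26 → Feb 27, 2020.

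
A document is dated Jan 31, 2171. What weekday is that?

Doomsday rule: the anchor day for the 2100s is Sunday. For year 71: 71÷12 = 5 r 11, and 11÷4 = 2, so 5+11+2 = 18.
Sunday + 18 ≡ Thursday — that's 2171's doomsday.
In January the doomsday date is Jan 3 (2171 is not a leap year).
Jan 31 is 28 days after Jan 3; 28 mod 7 = 0, so Thursday + 0 = Thursday.

Thursday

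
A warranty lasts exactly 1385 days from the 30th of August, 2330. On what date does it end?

June 15, 2334

+365 (one year) → Aug 30, 2331 (1020 left).
+366 (one year; includes Feb 29, 2332) → Aug 30, 2332 (654 left).
+365 (one year) → Aug 30, 2333 (289 left).
Aug has 31 days: +2 → Sep 1, 2333 (287 left).
Sep has 30 days: +30 → Oct 1, 2333 (257 left).
Oct has 31 days: +31 → Nov 1, 2333 (226 left).
Nov has 30 days: +30 → Dec 1, 2333 (196 left).
Dec has 31 days: +31 → Jan 1, 2334 (165 left).
Jan has 31 days: +31 → Feb 1, 2334 (134 left).
Feb has 28 days: +28 → Mar 1, 2334 (106 left).
Mar has 31 days: +31 → Apr 1, 2334 (75 left).
Apr has 30 days: +30 → May 1, 2334 (45 left).
May has 31 days: +31 → Jun 1, 2334 (14 left).
+14 → Jun 15, 2334.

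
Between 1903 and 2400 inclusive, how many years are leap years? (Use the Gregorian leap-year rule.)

Multiples of 4 in [1903,2400]: 125.
Of those, multiples of 100: 5 (not leap unless ÷400).
Multiples of 400: 2.
Leap years = 125 − 5 + 2 = 122.

122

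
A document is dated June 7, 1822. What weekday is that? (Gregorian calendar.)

Doomsday rule: the anchor day for the 1800s is Friday. For year 22: 22÷12 = 1 r 10, and 10÷4 = 2, so 1+10+2 = 13.
Friday + 13 ≡ Thursday — that's 1822's doomsday.
In June the doomsday date is Jun 6.
Jun 7 is 1 day after Jun 6; 1 mod 7 = 1, so Thursday + 1 = Friday.

Friday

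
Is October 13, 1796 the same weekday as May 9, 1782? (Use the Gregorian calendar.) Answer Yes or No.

Yes

From May 9, 1782 to Oct 13, 1796 is 5271 days.
5271 mod 7 = 0, so they are the same weekday.
(May 9, 1782 is a Thursday; Oct 13, 1796 is a Thursday.)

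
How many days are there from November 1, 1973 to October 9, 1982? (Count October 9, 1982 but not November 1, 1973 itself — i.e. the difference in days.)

3264

Nov 1, 1973 → Nov 1, 1974: 365 days.
Nov 1, 1974 → Nov 1, 1975: 365 days.
Nov 1, 1975 → Nov 1, 1976: 366 days (Feb 29, 1976 is in that span).
Nov 1, 1976 → Nov 1, 1977: 365 days.
Nov 1, 1977 → Nov 1, 1978: 365 days.
Nov 1, 1978 → Nov 1, 1979: 365 days.
Nov 1, 1979 → Nov 1, 1980: 366 days (Feb 29, 1980 is in that span).
Nov 1, 1980 → Nov 1, 1981: 365 days.
Nov 1, 1981 → Dec 1, 1981: 30 days (November has 30).
Dec 1, 1981 → Jan 1, 1982: 31 days (December has 31).
Jan 1, 1982 → Feb 1, 1982: 31 days (January has 31).
Feb 1, 1982 → Mar 1, 1982: 28 days (February has 28).
Mar 1, 1982 → Apr 1, 1982: 31 days (March has 31).
Apr 1, 1982 → May 1, 1982: 30 days (April has 30).
May 1, 1982 → Jun 1, 1982: 31 days (May has 31).
Jun 1, 1982 → Jul 1, 1982: 30 days (June has 30).
Jul 1, 1982 → Aug 1, 1982: 31 days (July has 31).
Aug 1, 1982 → Sep 1, 1982: 31 days (August has 31).
Sep 1, 1982 → Oct 1, 1982: 30 days (September has 30).
Oct 1, 1982 → Oct 9, 1982: 8 days.
Total: 3264 days.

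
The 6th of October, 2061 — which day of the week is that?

Thursday

Doomsday rule: the anchor day for the 2000s is Tuesday. For year 61: 61÷12 = 5 r 1, and 1÷4 = 0, so 5+1+0 = 6.
Tuesday + 6 ≡ Monday — that's 2061's doomsday.
In October the doomsday date is Oct 10.
Oct 6 is 4 days before Oct 10; 4 mod 7 = 4, so Monday − 4 = Thursday.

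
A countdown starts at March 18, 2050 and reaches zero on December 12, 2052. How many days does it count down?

1000

Mar 18, 2050 → Mar 18, 2051: 365 days.
Mar 18, 2051 → Mar 18, 2052: 366 days (Feb 29, 2052 is in that span).
Mar 18, 2052 → Apr 18, 2052: 31 days (March has 31).
Apr 18, 2052 → May 18, 2052: 30 days (April has 30).
May 18, 2052 → Jun 18, 2052: 31 days (May has 31).
Jun 18, 2052 → Jul 18, 2052: 30 days (June has 30).
Jul 18, 2052 → Aug 18, 2052: 31 days (July has 31).
Aug 18, 2052 → Sep 18, 2052: 31 days (August has 31).
Sep 18, 2052 → Oct 18, 2052: 30 days (September has 30).
Oct 18, 2052 → Nov 18, 2052: 31 days (October has 31).
Nov 18, 2052 → Dec 12, 2052: 24 days.
Total: 1000 days.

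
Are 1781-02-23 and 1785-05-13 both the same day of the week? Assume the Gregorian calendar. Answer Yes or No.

From Feb 23, 1781 to May 13, 1785 is 1540 days.
1540 mod 7 = 0, so they are the same weekday.
(Feb 23, 1781 is a Friday; May 13, 1785 is a Friday.)

Yes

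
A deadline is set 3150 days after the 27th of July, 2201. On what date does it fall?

+365 (one year) → Jul 27, 2202 (2785 left).
+365 (one year) → Jul 27, 2203 (2420 left).
+366 (one year; includes Feb 29, 2204) → Jul 27, 2204 (2054 left).
+365 (one year) → Jul 27, 2205 (1689 left).
+365 (one year) → Jul 27, 2206 (1324 left).
+365 (one year) → Jul 27, 2207 (959 left).
+366 (one year; includes Feb 29, 2208) → Jul 27, 2208 (593 left).
+365 (one year) → Jul 27, 2209 (228 left).
Jul has 31 days: +5 → Aug 1, 2209 (223 left).
Aug has 31 days: +31 → Sep 1, 2209 (192 left).
Sep has 30 days: +30 → Oct 1, 2209 (162 left).
Oct has 31 days: +31 → Nov 1, 2209 (131 left).
Nov has 30 days: +30 → Dec 1, 2209 (101 left).
Dec has 31 days: +31 → Jan 1, 2210 (70 left).
Jan has 31 days: +31 → Feb 1, 2210 (39 left).
Feb has 28 days: +28 → Mar 1, 2210 (11 left).
+11 → Mar 12, 2210.

March 12, 2210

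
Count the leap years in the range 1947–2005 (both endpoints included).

15

Multiples of 4 in [1947,2005]: 15.
Of those, multiples of 100: 1 (not leap unless ÷400).
Multiples of 400: 1.
Leap years = 15 − 1 + 1 = 15.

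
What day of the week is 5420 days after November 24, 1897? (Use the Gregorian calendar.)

First find the weekday of Nov 24, 1897. Doomsday rule: the anchor day for the 1800s is Friday. For year 97: 97÷12 = 8 r 1, and 1÷4 = 0, so 8+1+0 = 9.
Friday + 9 ≡ Sunday — that's 1897's doomsday.
In November the doomsday date is Nov 7.
Nov 24 is 17 days after Nov 7; 17 mod 7 = 3, so Sunday + 3 = Wednesday.
5420 mod 7 = 2, so 5420 days after a Wednesday is Wednesday + 2 = Friday.

Friday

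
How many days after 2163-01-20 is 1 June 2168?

Jan 20, 2163 → Jan 20, 2164: 365 days.
Jan 20, 2164 → Jan 20, 2165: 366 days (Feb 29, 2164 is in that span).
Jan 20, 2165 → Jan 20, 2166: 365 days.
Jan 20, 2166 → Jan 20, 2167: 365 days.
Jan 20, 2167 → Jan 20, 2168: 365 days.
Jan 20, 2168 → Feb 20, 2168: 31 days (January has 31).
Feb 20, 2168 → Mar 20, 2168: 29 days (February has 29).
Mar 20, 2168 → Apr 20, 2168: 31 days (March has 31).
Apr 20, 2168 → May 20, 2168: 30 days (April has 30).
May 20, 2168 → Jun 1, 2168: 12 days.
Total: 1959 days.

1959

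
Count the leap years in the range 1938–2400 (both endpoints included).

Multiples of 4 in [1938,2400]: 116.
Of those, multiples of 100: 5 (not leap unless ÷400).
Multiples of 400: 2.
Leap years = 116 − 5 + 2 = 113.

113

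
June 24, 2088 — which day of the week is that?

Doomsday rule: the anchor day for the 2000s is Tuesday. For year 88: 88÷12 = 7 r 4, and 4÷4 = 1, so 7+4+1 = 12.
Tuesday + 12 ≡ Sunday — that's 2088's doomsday.
In June the doomsday date is Jun 6.
Jun 24 is 18 days after Jun 6; 18 mod 7 = 4, so Sunday + 4 = Thursday.

Thursday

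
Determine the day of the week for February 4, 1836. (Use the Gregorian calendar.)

Thursday

Doomsday rule: the anchor day for the 1800s is Friday. For year 36: 36÷12 = 3 r 0, and 0÷4 = 0, so 3+0+0 = 3.
Friday + 3 ≡ Monday — that's 1836's doomsday.
In February the doomsday date is Feb 29 (1836 is a leap year (divisible by 4)).
Feb 4 is 25 days before Feb 29; 25 mod 7 = 4, so Monday − 4 = Thursday.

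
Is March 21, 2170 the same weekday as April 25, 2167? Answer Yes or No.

From Apr 25, 2167 to Mar 21, 2170 is 1061 days.
1061 mod 7 = 4, so they are different weekdays.
(Apr 25, 2167 is a Saturday; Mar 21, 2170 is a Wednesday.)

No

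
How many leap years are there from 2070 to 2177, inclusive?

26

Multiples of 4 in [2070,2177]: 27.
Of those, multiples of 100: 1 (not leap unless ÷400).
Multiples of 400: 0.
Leap years = 27 − 1 + 0 = 26.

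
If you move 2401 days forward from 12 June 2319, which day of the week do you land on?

Jun 12, 2319 is a Thursday.
2401 mod 7 = 0, so 2401 days after a Thursday is Thursday + 0 = Thursday.

Thursday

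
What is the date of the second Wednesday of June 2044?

June 8, 2044

June 1, 2044 is a Wednesday.
The first Wednesday is therefore June 1 (same day).
The second Wednesday is 1 + 1×7 = June 8.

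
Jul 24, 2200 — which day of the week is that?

Thursday

Doomsday rule: the anchor day for the 2200s is Friday. For year 00: 0÷12 = 0 r 0, and 0÷4 = 0, so 0+0+0 = 0.
Friday + 0 ≡ Friday — that's 2200's doomsday.
In July the doomsday date is Jul 11.
Jul 24 is 13 days after Jul 11; 13 mod 7 = 6, so Friday + 6 = Thursday.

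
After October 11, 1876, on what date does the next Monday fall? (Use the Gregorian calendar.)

Oct 11, 1876 is a Wednesday.
From Wednesday to the next Monday is 5 days.
Oct 11, 1876 + 5 = Oct 16, 1876.

October 16, 1876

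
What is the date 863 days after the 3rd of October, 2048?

February 13, 2051

+365 (one year) → Oct 3, 2049 (498 left).
+365 (one year) → Oct 3, 2050 (133 left).
Oct has 31 days: +29 → Nov 1, 2050 (104 left).
Nov has 30 days: +30 → Dec 1, 2050 (74 left).
Dec has 31 days: +31 → Jan 1, 2051 (43 left).
Jan has 31 days: +31 → Feb 1, 2051 (12 left).
+12 → Feb 13, 2051.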